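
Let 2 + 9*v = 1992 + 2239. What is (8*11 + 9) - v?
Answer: -3356/9 ≈ -372.89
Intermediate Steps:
v = 4229/9 (v = -2/9 + (1992 + 2239)/9 = -2/9 + (1/9)*4231 = -2/9 + 4231/9 = 4229/9 ≈ 469.89)
(8*11 + 9) - v = (8*11 + 9) - 1*4229/9 = (88 + 9) - 4229/9 = 97 - 4229/9 = -3356/9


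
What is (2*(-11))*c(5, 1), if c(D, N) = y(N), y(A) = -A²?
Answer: 22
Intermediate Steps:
c(D, N) = -N²
(2*(-11))*c(5, 1) = (2*(-11))*(-1*1²) = -(-22) = -22*(-1) = 22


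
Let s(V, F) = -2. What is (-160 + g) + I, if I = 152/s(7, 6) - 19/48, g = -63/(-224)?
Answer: -22667/96 ≈ -236.11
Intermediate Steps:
g = 9/32 (g = -63*(-1)/224 = -1*(-9/32) = 9/32 ≈ 0.28125)
I = -3667/48 (I = 152/(-2) - 19/48 = 152*(-1/2) - 19*1/48 = -76 - 19/48 = -3667/48 ≈ -76.396)
(-160 + g) + I = (-160 + 9/32) - 3667/48 = -5111/32 - 3667/48 = -22667/96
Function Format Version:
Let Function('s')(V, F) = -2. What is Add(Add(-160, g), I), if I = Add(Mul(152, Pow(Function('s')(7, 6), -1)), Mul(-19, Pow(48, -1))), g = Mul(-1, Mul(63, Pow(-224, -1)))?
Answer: Rational(-22667, 96) ≈ -236.11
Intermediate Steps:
g = Rational(9, 32) (g = Mul(-1, Mul(63, Rational(-1, 224))) = Mul(-1, Rational(-9, 32)) = Rational(9, 32) ≈ 0.28125)
I = Rational(-3667, 48) (I = Add(Mul(152, Pow(-2, -1)), Mul(-19, Pow(48, -1))) = Add(Mul(152, Rational(-1, 2)), Mul(-19, Rational(1, 48))) = Add(-76, Rational(-19, 48)) = Rational(-3667, 48) ≈ -76.396)
Add(Add(-160, g), I) = Add(Add(-160, Rational(9, 32)), Rational(-3667, 48)) = Add(Rational(-5111, 32), Rational(-3667, 48)) = Rational(-22667, 96)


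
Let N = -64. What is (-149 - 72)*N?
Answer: 14144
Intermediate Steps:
(-149 - 72)*N = (-149 - 72)*(-64) = -221*(-64) = 14144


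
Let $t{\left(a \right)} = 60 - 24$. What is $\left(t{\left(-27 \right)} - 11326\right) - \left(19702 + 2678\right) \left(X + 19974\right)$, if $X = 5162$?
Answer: $-562554970$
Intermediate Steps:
$t{\left(a \right)} = 36$
$\left(t{\left(-27 \right)} - 11326\right) - \left(19702 + 2678\right) \left(X + 19974\right) = \left(36 - 11326\right) - \left(19702 + 2678\right) \left(5162 + 19974\right) = -11290 - 22380 \cdot 25136 = -11290 - 562543680 = -562554970$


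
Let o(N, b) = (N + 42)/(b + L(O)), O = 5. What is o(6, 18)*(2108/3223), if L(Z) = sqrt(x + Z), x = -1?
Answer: 25296/16115 ≈ 1.5697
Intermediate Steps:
L(Z) = sqrt(-1 + Z)
o(N, b) = (42 + N)/(2 + b) (o(N, b) = (N + 42)/(b + sqrt(-1 + 5)) = (42 + N)/(b + sqrt(4)) = (42 + N)/(b + 2) = (42 + N)/(2 + b))
o(6, 18)*(2108/3223) = ((42 + 6)/(2 + 18))*(2108/3223) = (48/20)*(2108*(1/3223)) = ((1/20)*48)*(2108/3223) = (12/5)*(2108/3223) = 25296/16115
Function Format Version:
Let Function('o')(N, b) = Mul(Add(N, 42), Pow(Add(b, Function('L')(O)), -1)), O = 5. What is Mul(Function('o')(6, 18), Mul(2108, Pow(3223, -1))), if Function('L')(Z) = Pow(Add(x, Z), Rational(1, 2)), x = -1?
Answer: Rational(25296, 16115) ≈ 1.5697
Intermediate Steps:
Function('L')(Z) = Pow(Add(-1, Z), Rational(1, 2))
Function('o')(N, b) = Mul(Pow(Add(2, b), -1), Add(42, N)) (Function('o')(N, b) = Mul(Add(N, 42), Pow(Add(b, Pow(Add(-1, 5), Rational(1, 2))), -1)) = Mul(Add(42, N), Pow(Add(b, Pow(4, Rational(1, 2))), -1)) = Mul(Add(42, N), Pow(Add(b, 2), -1)) = Mul(Add(42, N), Pow(Add(2, b), -1)) = Mul(Pow(Add(2, b), -1), Add(42, N)))
Mul(Function('o')(6, 18), Mul(2108, Pow(3223, -1))) = Mul(Mul(Pow(Add(2, 18), -1), Add(42, 6)), Mul(2108, Pow(3223, -1))) = Mul(Mul(Pow(20, -1), 48), Mul(2108, Rational(1, 3223))) = Mul(Mul(Rational(1, 20), 48), Rational(2108, 3223)) = Mul(Rational(12, 5), Rational(2108, 3223)) = Rational(25296, 16115)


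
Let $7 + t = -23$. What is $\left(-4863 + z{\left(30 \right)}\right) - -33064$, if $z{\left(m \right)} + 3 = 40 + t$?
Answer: $28208$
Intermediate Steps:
$t = -30$ ($t = -7 - 23 = -30$)
$z{\left(m \right)} = 7$ ($z{\left(m \right)} = -3 + \left(40 - 30\right) = -3 + 10 = 7$)
$\left(-4863 + z{\left(30 \right)}\right) - -33064 = \left(-4863 + 7\right) - -33064 = -4856 + 33064 = 28208$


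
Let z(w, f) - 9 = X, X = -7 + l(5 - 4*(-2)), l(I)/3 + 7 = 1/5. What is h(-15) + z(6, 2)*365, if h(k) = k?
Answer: -6731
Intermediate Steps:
l(I) = -102/5 (l(I) = -21 + 3/5 = -102/5)
X = -137/5 (X = -7 - 102/5 = -137/5 ≈ -27.400)
z(w, f) = -92/5 (z(w, f) = 9 - 137/5 = -92/5)
h(-15) + z(6, 2)*365 = -15 - 92/5*365 = -15 - 6716 = -6731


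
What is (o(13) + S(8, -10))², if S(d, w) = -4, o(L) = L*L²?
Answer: 4809249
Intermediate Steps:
o(L) = L³
(o(13) + S(8, -10))² = (13³ - 4)² = (2197 - 4)² = 2193² = 4809249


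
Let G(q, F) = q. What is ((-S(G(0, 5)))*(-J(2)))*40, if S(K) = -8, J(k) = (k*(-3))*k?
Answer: 3840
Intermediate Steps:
J(k) = -3*k² (J(k) = (-3*k)*k = -3*k²)
((-S(G(0, 5)))*(-J(2)))*40 = ((-1*(-8))*(-(-3)*2²))*40 = (8*(-(-3)*4))*40 = (8*(-1*(-12)))*40 = (8*12)*40 = 96*40 = 3840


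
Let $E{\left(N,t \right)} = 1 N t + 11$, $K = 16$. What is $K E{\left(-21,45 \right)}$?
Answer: $-14944$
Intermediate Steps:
$E{\left(N,t \right)} = 11 + N t$ ($E{\left(N,t \right)} = N t + 11 = 11 + N t$)
$K E{\left(-21,45 \right)} = 16 \left(11 - 945\right) = 16 \left(-934\right) = -14944$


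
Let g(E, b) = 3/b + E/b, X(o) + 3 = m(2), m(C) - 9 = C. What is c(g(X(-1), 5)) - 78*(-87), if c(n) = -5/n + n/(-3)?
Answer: 1119194/165 ≈ 6783.0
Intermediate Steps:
m(C) = 9 + C
X(o) = 8 (X(o) = -3 + (9 + 2) = -3 + 11 = 8)
c(n) = -5/n - n/3 (c(n) = -5/n + n*(-⅓) = -5/n - n/3)
c(g(X(-1), 5)) - 78*(-87) = (-5*5/(3 + 8) - (3 + 8)/(3*5)) - 78*(-87) = (-5/((⅕)*11) - 11/15) + 6786 = (-5/11/5 - ⅓*11/5) + 6786 = (-5*5/11 - 11/15) + 6786 = (-25/11 - 11/15) + 6786 = -496/165 + 6786 = 1119194/165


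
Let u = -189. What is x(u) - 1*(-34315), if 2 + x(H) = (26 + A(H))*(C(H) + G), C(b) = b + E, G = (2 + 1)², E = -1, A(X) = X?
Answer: 63816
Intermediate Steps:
G = 9 (G = 3² = 9)
C(b) = -1 + b (C(b) = b - 1 = -1 + b)
x(H) = -2 + (8 + H)*(26 + H) (x(H) = -2 + (26 + H)*((-1 + H) + 9) = -2 + (26 + H)*(8 + H) = -2 + (8 + H)*(26 + H))
x(u) - 1*(-34315) = (206 + (-189)² + 34*(-189)) - 1*(-34315) = (206 + 35721 - 6426) + 34315 = 29501 + 34315 = 63816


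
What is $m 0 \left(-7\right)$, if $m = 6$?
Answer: $0$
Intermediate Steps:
$m 0 \left(-7\right) = 6 \cdot 0 \left(-7\right) = 0 \left(-7\right) = 0$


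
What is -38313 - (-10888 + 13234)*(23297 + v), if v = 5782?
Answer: -68257647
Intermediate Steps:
-38313 - (-10888 + 13234)*(23297 + v) = -38313 - (-10888 + 13234)*(23297 + 5782) = -38313 - 2346*29079 = -38313 - 1*68219334 = -38313 - 68219334 = -68257647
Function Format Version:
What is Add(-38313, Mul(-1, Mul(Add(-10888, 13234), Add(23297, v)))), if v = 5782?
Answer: -68257647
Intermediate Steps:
Add(-38313, Mul(-1, Mul(Add(-10888, 13234), Add(23297, v)))) = Add(-38313, Mul(-1, Mul(Add(-10888, 13234), Add(23297, 5782)))) = Add(-38313, Mul(-1, Mul(2346, 29079))) = Add(-38313, Mul(-1, 68219334)) = Add(-38313, -68219334) = -68257647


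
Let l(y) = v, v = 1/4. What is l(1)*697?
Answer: 697/4 ≈ 174.25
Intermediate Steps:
v = 1/4 ≈ 0.25000
l(y) = 1/4
l(1)*697 = (1/4)*697 = 697/4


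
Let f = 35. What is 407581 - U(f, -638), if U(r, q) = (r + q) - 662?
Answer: 408846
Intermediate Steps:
U(r, q) = -662 + q + r (U(r, q) = (q + r) - 662 = -662 + q + r)
407581 - U(f, -638) = 407581 - (-662 - 638 + 35) = 407581 - 1*(-1265) = 407581 + 1265 = 408846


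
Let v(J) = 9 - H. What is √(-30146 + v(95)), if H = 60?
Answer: I*√30197 ≈ 173.77*I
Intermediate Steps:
v(J) = -51 (v(J) = 9 - 1*60 = 9 - 60 = -51)
√(-30146 + v(95)) = √(-30146 - 51) = √(-30197) = I*√30197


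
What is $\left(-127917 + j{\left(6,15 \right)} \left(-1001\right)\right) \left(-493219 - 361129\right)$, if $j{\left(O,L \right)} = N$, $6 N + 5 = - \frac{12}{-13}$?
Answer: $\frac{326113602254}{3} \approx 1.087 \cdot 10^{11}$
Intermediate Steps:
$N = - \frac{53}{78}$ ($N = - \frac{5}{6} + \frac{\left(-12\right) \frac{1}{-13}}{6} = - \frac{5}{6} + \frac{\left(-12\right) \left(- \frac{1}{13}\right)}{6} = - \frac{5}{6} + \frac{1}{6} \cdot \frac{12}{13} = - \frac{5}{6} + \frac{2}{13} = - \frac{53}{78} \approx -0.67949$)
$j{\left(O,L \right)} = - \frac{53}{78}$
$\left(-127917 + j{\left(6,15 \right)} \left(-1001\right)\right) \left(-493219 - 361129\right) = \left(-127917 - - \frac{4081}{6}\right) \left(-493219 - 361129\right) = \left(-127917 + \frac{4081}{6}\right) \left(-854348\right) = \left(- \frac{763421}{6}\right) \left(-854348\right) = \frac{326113602254}{3}$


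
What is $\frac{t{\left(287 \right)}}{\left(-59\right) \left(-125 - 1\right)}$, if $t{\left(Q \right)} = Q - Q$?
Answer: $0$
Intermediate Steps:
$t{\left(Q \right)} = 0$
$\frac{t{\left(287 \right)}}{\left(-59\right) \left(-125 - 1\right)} = \frac{0}{\left(-59\right) \left(-125 - 1\right)} = \frac{0}{\left(-59\right) \left(-126\right)} = \frac{0}{7434} = 0 \cdot \frac{1}{7434} = 0$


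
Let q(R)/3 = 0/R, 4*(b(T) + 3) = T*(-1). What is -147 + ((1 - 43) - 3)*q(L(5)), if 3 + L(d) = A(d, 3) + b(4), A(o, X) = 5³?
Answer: -147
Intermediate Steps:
b(T) = -3 - T/4 (b(T) = -3 + (T*(-1))/4 = -3 + (-T)/4 = -3 - T/4)
A(o, X) = 125
L(d) = 118 (L(d) = -3 + (125 + (-3 - ¼*4)) = -3 + (125 + (-3 - 1)) = -3 + (125 - 4) = -3 + 121 = 118)
q(R) = 0 (q(R) = 3*(0/R) = 3*0 = 0)
-147 + ((1 - 43) - 3)*q(L(5)) = -147 + ((1 - 43) - 3)*0 = -147 + (-42 - 3)*0 = -147 - 45*0 = -147 + 0 = -147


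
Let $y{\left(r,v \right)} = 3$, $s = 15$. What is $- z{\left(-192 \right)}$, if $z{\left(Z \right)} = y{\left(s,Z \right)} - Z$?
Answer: $-195$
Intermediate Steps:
$z{\left(Z \right)} = 3 - Z$
$- z{\left(-192 \right)} = - (3 - -192) = - (3 + 192) = \left(-1\right) 195 = -195$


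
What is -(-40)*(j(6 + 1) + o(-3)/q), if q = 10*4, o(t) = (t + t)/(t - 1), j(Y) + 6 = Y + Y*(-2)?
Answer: -1037/2 ≈ -518.50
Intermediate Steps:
j(Y) = -6 - Y (j(Y) = -6 + (Y + Y*(-2)) = -6 + (Y - 2*Y) = -6 - Y)
o(t) = 2*t/(-1 + t) (o(t) = (2*t)/(-1 + t) = 2*t/(-1 + t))
q = 40
-(-40)*(j(6 + 1) + o(-3)/q) = -(-40)*((-6 - (6 + 1)) + (2*(-3)/(-1 - 3))/40) = -(-40)*((-6 - 1*7) + (2*(-3)/(-4))*(1/40)) = -(-40)*((-6 - 7) + (2*(-3)*(-¼))*(1/40)) = -(-40)*(-13 + (3/2)*(1/40)) = -(-40)*(-13 + 3/80) = -(-40)*(-1037)/80 = -4*1037/8 = -1037/2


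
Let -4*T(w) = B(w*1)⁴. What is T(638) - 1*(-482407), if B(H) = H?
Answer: -41420722077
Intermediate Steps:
T(w) = -w⁴/4
T(638) - 1*(-482407) = -¼*638⁴ - 1*(-482407) = -¼*165684817936 + 482407 = -41421204484 + 482407 = -41420722077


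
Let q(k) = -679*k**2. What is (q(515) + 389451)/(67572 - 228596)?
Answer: 44924581/40256 ≈ 1116.0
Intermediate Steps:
(q(515) + 389451)/(67572 - 228596) = (-679*515**2 + 389451)/(67572 - 228596) = (-679*265225 + 389451)/(-161024) = (-180087775 + 389451)*(-1/161024) = -179698324*(-1/161024) = 44924581/40256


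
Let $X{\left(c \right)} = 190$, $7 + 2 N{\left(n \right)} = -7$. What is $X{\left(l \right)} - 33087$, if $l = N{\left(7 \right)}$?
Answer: $-32897$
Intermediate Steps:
$N{\left(n \right)} = -7$ ($N{\left(n \right)} = - \frac{7}{2} + \frac{1}{2} \left(-7\right) = - \frac{7}{2} - \frac{7}{2} = -7$)
$l = -7$
$X{\left(l \right)} - 33087 = 190 - 33087 = -32897$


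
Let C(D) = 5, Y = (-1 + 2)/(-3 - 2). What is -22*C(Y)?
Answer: -110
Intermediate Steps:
Y = -⅕ (Y = 1/(-5) = 1*(-⅕) = -⅕ ≈ -0.20000)
-22*C(Y) = -22*5 = -110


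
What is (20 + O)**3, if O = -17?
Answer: 27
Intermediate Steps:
(20 + O)**3 = (20 - 17)**3 = 3**3 = 27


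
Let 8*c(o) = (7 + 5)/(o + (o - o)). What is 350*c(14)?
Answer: 75/2 ≈ 37.500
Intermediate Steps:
c(o) = 3/(2*o) (c(o) = ((7 + 5)/(o + (o - o)))/8 = (12/(o + 0))/8 = (12/o)/8 = 3/(2*o))
350*c(14) = 350*((3/2)/14) = 350*((3/2)*(1/14)) = 350*(3/28) = 75/2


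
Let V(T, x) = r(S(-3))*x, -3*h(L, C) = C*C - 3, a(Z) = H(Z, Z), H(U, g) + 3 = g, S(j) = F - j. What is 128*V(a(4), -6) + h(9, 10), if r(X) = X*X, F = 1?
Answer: -36961/3 ≈ -12320.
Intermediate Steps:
S(j) = 1 - j
H(U, g) = -3 + g
a(Z) = -3 + Z
r(X) = X**2
h(L, C) = 1 - C**2/3 (h(L, C) = -(C*C - 3)/3 = -(C**2 - 3)/3 = -(-3 + C**2)/3 = 1 - C**2/3)
V(T, x) = 16*x (V(T, x) = (1 - 1*(-3))**2*x = (1 + 3)**2*x = 4**2*x = 16*x)
128*V(a(4), -6) + h(9, 10) = 128*(16*(-6)) + (1 - 1/3*10**2) = 128*(-96) + (1 - 1/3*100) = -12288 + (1 - 100/3) = -12288 - 97/3 = -36961/3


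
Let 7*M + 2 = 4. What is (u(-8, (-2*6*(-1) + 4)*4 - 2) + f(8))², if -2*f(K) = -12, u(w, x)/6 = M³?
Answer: 4435236/117649 ≈ 37.699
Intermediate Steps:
M = 2/7 (M = -2/7 + (⅐)*4 = -2/7 + 4/7 = 2/7 ≈ 0.28571)
u(w, x) = 48/343 (u(w, x) = 6*(2/7)³ = 6*(8/343) = 48/343)
f(K) = 6 (f(K) = -½*(-12) = 6)
(u(-8, (-2*6*(-1) + 4)*4 - 2) + f(8))² = (48/343 + 6)² = (2106/343)² = 4435236/117649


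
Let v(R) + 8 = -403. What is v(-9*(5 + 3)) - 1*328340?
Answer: -328751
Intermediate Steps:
v(R) = -411 (v(R) = -8 - 403 = -411)
v(-9*(5 + 3)) - 1*328340 = -411 - 1*328340 = -411 - 328340 = -328751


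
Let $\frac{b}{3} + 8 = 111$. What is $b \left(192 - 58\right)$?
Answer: $41406$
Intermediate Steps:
$b = 309$ ($b = -24 + 3 \cdot 111 = -24 + 333 = 309$)
$b \left(192 - 58\right) = 309 \left(192 - 58\right) = 309 \cdot 134 = 41406$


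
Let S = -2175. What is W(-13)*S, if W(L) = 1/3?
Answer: -725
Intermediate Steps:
W(L) = ⅓
W(-13)*S = (⅓)*(-2175) = -725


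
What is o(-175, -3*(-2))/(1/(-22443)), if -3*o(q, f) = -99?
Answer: -740619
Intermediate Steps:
o(q, f) = 33 (o(q, f) = -⅓*(-99) = 33)
o(-175, -3*(-2))/(1/(-22443)) = 33/(1/(-22443)) = 33/(-1/22443) = 33*(-22443) = -740619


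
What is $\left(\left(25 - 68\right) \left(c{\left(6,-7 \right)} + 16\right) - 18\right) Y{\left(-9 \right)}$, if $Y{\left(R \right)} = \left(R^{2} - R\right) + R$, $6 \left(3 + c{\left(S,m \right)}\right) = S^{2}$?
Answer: $-67635$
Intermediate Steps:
$c{\left(S,m \right)} = -3 + \frac{S^{2}}{6}$
$Y{\left(R \right)} = R^{2}$
$\left(\left(25 - 68\right) \left(c{\left(6,-7 \right)} + 16\right) - 18\right) Y{\left(-9 \right)} = \left(\left(25 - 68\right) \left(\left(-3 + \frac{6^{2}}{6}\right) + 16\right) - 18\right) \left(-9\right)^{2} = \left(- 43 \left(\left(-3 + \frac{1}{6} \cdot 36\right) + 16\right) - 18\right) 81 = \left(- 43 \left(\left(-3 + 6\right) + 16\right) - 18\right) 81 = \left(- 43 \left(3 + 16\right) - 18\right) 81 = \left(\left(-43\right) 19 - 18\right) 81 = \left(-817 - 18\right) 81 = \left(-835\right) 81 = -67635$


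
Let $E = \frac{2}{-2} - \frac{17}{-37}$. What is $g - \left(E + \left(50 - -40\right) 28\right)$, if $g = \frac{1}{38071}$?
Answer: $- \frac{3548978583}{1408627} \approx -2519.5$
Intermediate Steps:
$g = \frac{1}{38071} \approx 2.6267 \cdot 10^{-5}$
$E = - \frac{20}{37}$ ($E = 2 \left(- \frac{1}{2}\right) - - \frac{17}{37} = -1 + \frac{17}{37} = - \frac{20}{37} \approx -0.54054$)
$g - \left(E + \left(50 - -40\right) 28\right) = \frac{1}{38071} - \left(- \frac{20}{37} + \left(50 - -40\right) 28\right) = \frac{1}{38071} - \left(- \frac{20}{37} + \left(50 + 40\right) 28\right) = \frac{1}{38071} - \left(- \frac{20}{37} + 90 \cdot 28\right) = \frac{1}{38071} - \left(- \frac{20}{37} + 2520\right) = \frac{1}{38071} - \frac{93220}{37} = - \frac{3548978583}{1408627}$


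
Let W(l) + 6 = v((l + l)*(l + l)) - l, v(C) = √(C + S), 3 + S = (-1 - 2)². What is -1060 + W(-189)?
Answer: -877 + √142890 ≈ -498.99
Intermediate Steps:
S = 6 (S = -3 + (-1 - 2)² = -3 + (-3)² = -3 + 9 = 6)
v(C) = √(6 + C) (v(C) = √(C + 6) = √(6 + C))
W(l) = -6 + √(6 + 4*l²) - l (W(l) = -6 + (√(6 + (l + l)*(l + l)) - l) = -6 + (√(6 + (2*l)*(2*l)) - l) = -6 + (√(6 + 4*l²) - l) = -6 + √(6 + 4*l²) - l)
-1060 + W(-189) = -1060 + (-6 + √(6 + 4*(-189)²) - 1*(-189)) = -1060 + (-6 + √(6 + 4*35721) + 189) = -1060 + (-6 + √(6 + 142884) + 189) = -1060 + (-6 + √142890 + 189) = -1060 + (183 + √142890) = -877 + √142890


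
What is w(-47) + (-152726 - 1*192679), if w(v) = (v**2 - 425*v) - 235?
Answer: -323456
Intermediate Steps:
w(v) = -235 + v**2 - 425*v
w(-47) + (-152726 - 1*192679) = (-235 + (-47)**2 - 425*(-47)) + (-152726 - 1*192679) = (-235 + 2209 + 19975) + (-152726 - 192679) = 21949 - 345405 = -323456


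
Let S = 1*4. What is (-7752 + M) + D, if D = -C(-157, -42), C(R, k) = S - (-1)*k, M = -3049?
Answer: -10763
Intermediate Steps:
S = 4
C(R, k) = 4 + k (C(R, k) = 4 - (-1)*k = 4 + k)
D = 38 (D = -(4 - 42) = -1*(-38) = 38)
(-7752 + M) + D = (-7752 - 3049) + 38 = -10801 + 38 = -10763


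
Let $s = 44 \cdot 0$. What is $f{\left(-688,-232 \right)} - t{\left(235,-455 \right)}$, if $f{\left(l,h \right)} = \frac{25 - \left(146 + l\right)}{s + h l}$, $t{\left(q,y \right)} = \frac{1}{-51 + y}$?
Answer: $\frac{223259}{40382848} \approx 0.0055286$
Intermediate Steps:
$s = 0$
$f{\left(l,h \right)} = \frac{-121 - l}{h l}$ ($f{\left(l,h \right)} = \frac{25 - \left(146 + l\right)}{0 + h l} = \frac{-121 - l}{h l}$)
$f{\left(-688,-232 \right)} - t{\left(235,-455 \right)} = \frac{-121 - -688}{\left(-232\right) \left(-688\right)} - \frac{1}{-51 - 455} = \left(- \frac{1}{232}\right) \left(- \frac{1}{688}\right) \left(-121 + 688\right) - \frac{1}{-506} = \left(- \frac{1}{232}\right) \left(- \frac{1}{688}\right) 567 - - \frac{1}{506} = \frac{567}{159616} + \frac{1}{506} = \frac{223259}{40382848}$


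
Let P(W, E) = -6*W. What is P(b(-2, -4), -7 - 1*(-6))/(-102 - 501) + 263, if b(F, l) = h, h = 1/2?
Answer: 52864/201 ≈ 263.00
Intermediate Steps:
h = 1/2 ≈ 0.50000
b(F, l) = 1/2
P(b(-2, -4), -7 - 1*(-6))/(-102 - 501) + 263 = (-6*1/2)/(-102 - 501) + 263 = -3/(-603) + 263 = -1/603*(-3) + 263 = 1/201 + 263 = 52864/201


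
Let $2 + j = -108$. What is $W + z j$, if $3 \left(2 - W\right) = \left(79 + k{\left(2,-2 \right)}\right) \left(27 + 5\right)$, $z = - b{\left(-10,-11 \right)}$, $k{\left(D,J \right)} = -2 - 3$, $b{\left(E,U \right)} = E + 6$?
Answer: $- \frac{3682}{3} \approx -1227.3$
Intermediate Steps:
$b{\left(E,U \right)} = 6 + E$
$j = -110$ ($j = -2 - 108 = -110$)
$k{\left(D,J \right)} = -5$ ($k{\left(D,J \right)} = -2 - 3 = -5$)
$z = 4$ ($z = - (6 - 10) = \left(-1\right) \left(-4\right) = 4$)
$W = - \frac{2362}{3}$ ($W = 2 - \frac{\left(79 - 5\right) \left(27 + 5\right)}{3} = 2 - \frac{74 \cdot 32}{3} = 2 - \frac{2368}{3} = - \frac{2362}{3} \approx -787.33$)
$W + z j = - \frac{2362}{3} + 4 \left(-110\right) = - \frac{2362}{3} - 440 = - \frac{3682}{3}$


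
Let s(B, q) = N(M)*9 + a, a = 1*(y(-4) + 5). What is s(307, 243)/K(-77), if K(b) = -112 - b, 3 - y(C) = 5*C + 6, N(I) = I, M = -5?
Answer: 23/35 ≈ 0.65714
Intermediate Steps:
y(C) = -3 - 5*C (y(C) = 3 - (5*C + 6) = 3 - (6 + 5*C) = 3 + (-6 - 5*C) = -3 - 5*C)
a = 22 (a = 1*((-3 - 5*(-4)) + 5) = 1*((-3 + 20) + 5) = 1*(17 + 5) = 1*22 = 22)
s(B, q) = -23 (s(B, q) = -5*9 + 22 = -45 + 22 = -23)
s(307, 243)/K(-77) = -23/(-112 - 1*(-77)) = -23/(-112 + 77) = -23/(-35) = -23*(-1/35) = 23/35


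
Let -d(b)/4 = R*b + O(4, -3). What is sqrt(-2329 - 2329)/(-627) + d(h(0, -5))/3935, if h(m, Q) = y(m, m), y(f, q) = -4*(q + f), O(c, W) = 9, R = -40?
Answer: -36/3935 - I*sqrt(4658)/627 ≈ -0.0091487 - 0.10885*I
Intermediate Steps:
y(f, q) = -4*f - 4*q (y(f, q) = -4*(f + q) = -4*f - 4*q)
h(m, Q) = -8*m (h(m, Q) = -4*m - 4*m = -8*m)
d(b) = -36 + 160*b (d(b) = -4*(-40*b + 9) = -4*(9 - 40*b) = -36 + 160*b)
sqrt(-2329 - 2329)/(-627) + d(h(0, -5))/3935 = sqrt(-2329 - 2329)/(-627) + (-36 + 160*(-8*0))/3935 = sqrt(-4658)*(-1/627) + (-36 + 160*0)*(1/3935) = (I*sqrt(4658))*(-1/627) + (-36 + 0)*(1/3935) = -I*sqrt(4658)/627 - 36*1/3935 = -I*sqrt(4658)/627 - 36/3935 = -36/3935 - I*sqrt(4658)/627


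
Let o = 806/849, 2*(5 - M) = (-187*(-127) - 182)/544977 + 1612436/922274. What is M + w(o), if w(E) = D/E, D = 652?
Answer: 139942956548193727/202555101432294 ≈ 690.89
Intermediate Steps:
M = 2062852705825/502618117698 (M = 5 - ((-187*(-127) - 182)/544977 + 1612436/922274)/2 = 5 - ((23749 - 182)*(1/544977) + 1612436*(1/922274))/2 = 5 - (23567*(1/544977) + 806218/461137)/2 = 5 - (23567/544977 + 806218/461137)/2 = 5 - ½*450237882665/251309058849 = 5 - 450237882665/502618117698 = 2062852705825/502618117698 ≈ 4.1042)
o = 806/849 (o = 806*(1/849) = 806/849 ≈ 0.94935)
w(E) = 652/E
M + w(o) = 2062852705825/502618117698 + 652/(806/849) = 2062852705825/502618117698 + 652*(849/806) = 2062852705825/502618117698 + 276774/403 = 139942956548193727/202555101432294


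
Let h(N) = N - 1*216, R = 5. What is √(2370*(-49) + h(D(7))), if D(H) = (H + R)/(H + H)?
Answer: 76*I*√987/7 ≈ 341.09*I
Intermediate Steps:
D(H) = (5 + H)/(2*H) (D(H) = (H + 5)/(H + H) = (5 + H)/((2*H)) = (5 + H)*(1/(2*H)) = (5 + H)/(2*H))
h(N) = -216 + N (h(N) = N - 216 = -216 + N)
√(2370*(-49) + h(D(7))) = √(2370*(-49) + (-216 + (½)*(5 + 7)/7)) = √(-116130 + (-216 + (½)*(⅐)*12)) = √(-116130 + (-216 + 6/7)) = √(-116130 - 1506/7) = √(-814416/7) = 76*I*√987/7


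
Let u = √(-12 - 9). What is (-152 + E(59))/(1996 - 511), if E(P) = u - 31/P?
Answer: -8999/87615 + I*√21/1485 ≈ -0.10271 + 0.0030859*I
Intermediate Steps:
u = I*√21 (u = √(-21) = I*√21 ≈ 4.5826*I)
E(P) = -31/P + I*√21 (E(P) = I*√21 - 31/P = -31/P + I*√21)
(-152 + E(59))/(1996 - 511) = (-152 + (-31/59 + I*√21))/(1996 - 511) = (-152 + (-31*1/59 + I*√21))/1485 = (-152 + (-31/59 + I*√21))*(1/1485) = (-8999/59 + I*√21)*(1/1485) = -8999/87615 + I*√21/1485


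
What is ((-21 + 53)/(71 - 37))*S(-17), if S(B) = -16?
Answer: -256/17 ≈ -15.059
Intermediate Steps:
((-21 + 53)/(71 - 37))*S(-17) = ((-21 + 53)/(71 - 37))*(-16) = (32/34)*(-16) = (32*(1/34))*(-16) = (16/17)*(-16) = -256/17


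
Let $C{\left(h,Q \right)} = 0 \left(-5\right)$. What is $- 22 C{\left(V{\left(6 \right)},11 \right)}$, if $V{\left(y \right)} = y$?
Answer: $0$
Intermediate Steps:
$C{\left(h,Q \right)} = 0$
$- 22 C{\left(V{\left(6 \right)},11 \right)} = \left(-22\right) 0 = 0$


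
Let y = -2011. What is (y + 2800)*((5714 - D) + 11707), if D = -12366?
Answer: 23501943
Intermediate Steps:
(y + 2800)*((5714 - D) + 11707) = (-2011 + 2800)*((5714 - 1*(-12366)) + 11707) = 789*((5714 + 12366) + 11707) = 789*(18080 + 11707) = 789*29787 = 23501943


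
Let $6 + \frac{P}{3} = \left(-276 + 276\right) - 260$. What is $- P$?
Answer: $798$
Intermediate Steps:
$P = -798$ ($P = -18 + 3 \left(\left(-276 + 276\right) - 260\right) = -18 + 3 \left(0 - 260\right) = -18 + 3 \left(-260\right) = -18 - 780 = -798$)
$- P = \left(-1\right) \left(-798\right) = 798$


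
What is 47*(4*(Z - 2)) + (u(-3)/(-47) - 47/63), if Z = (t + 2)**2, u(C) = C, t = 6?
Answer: 34511396/2961 ≈ 11655.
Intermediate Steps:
Z = 64 (Z = (6 + 2)**2 = 8**2 = 64)
47*(4*(Z - 2)) + (u(-3)/(-47) - 47/63) = 47*(4*(64 - 2)) + (-3/(-47) - 47/63) = 47*(4*62) + (-3*(-1/47) - 47*1/63) = 47*248 + (3/47 - 47/63) = 11656 - 2020/2961 = 34511396/2961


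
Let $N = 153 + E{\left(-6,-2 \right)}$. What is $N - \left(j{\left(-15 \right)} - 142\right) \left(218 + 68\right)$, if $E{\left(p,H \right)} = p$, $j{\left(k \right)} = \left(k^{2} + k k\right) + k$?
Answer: $-83651$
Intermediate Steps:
$j{\left(k \right)} = k + 2 k^{2}$ ($j{\left(k \right)} = \left(k^{2} + k^{2}\right) + k = 2 k^{2} + k = k + 2 k^{2}$)
$N = 147$ ($N = 153 - 6 = 147$)
$N - \left(j{\left(-15 \right)} - 142\right) \left(218 + 68\right) = 147 - \left(- 15 \left(1 + 2 \left(-15\right)\right) - 142\right) \left(218 + 68\right) = 147 - \left(- 15 \left(1 - 30\right) - 142\right) 286 = 147 - \left(\left(-15\right) \left(-29\right) - 142\right) 286 = 147 - \left(435 - 142\right) 286 = 147 - 293 \cdot 286 = 147 - 83798 = -83651$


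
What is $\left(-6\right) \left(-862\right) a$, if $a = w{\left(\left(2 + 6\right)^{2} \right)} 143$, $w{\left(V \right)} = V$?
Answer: $47334144$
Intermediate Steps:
$a = 9152$ ($a = \left(2 + 6\right)^{2} \cdot 143 = 8^{2} \cdot 143 = 64 \cdot 143 = 9152$)
$\left(-6\right) \left(-862\right) a = \left(-6\right) \left(-862\right) 9152 = 5172 \cdot 9152 = 47334144$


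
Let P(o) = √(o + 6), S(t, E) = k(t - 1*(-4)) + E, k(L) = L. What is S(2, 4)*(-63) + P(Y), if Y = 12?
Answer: -630 + 3*√2 ≈ -625.76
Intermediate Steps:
S(t, E) = 4 + E + t (S(t, E) = (t - 1*(-4)) + E = (t + 4) + E = (4 + t) + E = 4 + E + t)
P(o) = √(6 + o)
S(2, 4)*(-63) + P(Y) = (4 + 4 + 2)*(-63) + √(6 + 12) = 10*(-63) + √18 = -630 + 3*√2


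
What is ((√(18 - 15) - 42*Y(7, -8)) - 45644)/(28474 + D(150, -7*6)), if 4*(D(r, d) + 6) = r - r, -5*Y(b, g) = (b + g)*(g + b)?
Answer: -114089/71170 + √3/28468 ≈ -1.6030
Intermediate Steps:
Y(b, g) = -(b + g)²/5 (Y(b, g) = -(b + g)*(g + b)/5 = -(b + g)*(b + g)/5 = -(b + g)²/5)
D(r, d) = -6 (D(r, d) = -6 + (r - r)/4 = -6 + (¼)*0 = -6 + 0 = -6)
((√(18 - 15) - 42*Y(7, -8)) - 45644)/(28474 + D(150, -7*6)) = ((√(18 - 15) - (-42)*(7 - 8)²/5) - 45644)/(28474 - 6) = ((√3 - (-42)*(-1)²/5) - 45644)/28468 = ((√3 - (-42)/5) - 45644)*(1/28468) = ((√3 - 42*(-⅕)) - 45644)*(1/28468) = ((√3 + 42/5) - 45644)*(1/28468) = ((42/5 + √3) - 45644)*(1/28468) = (-228178/5 + √3)*(1/28468) = -114089/71170 + √3/28468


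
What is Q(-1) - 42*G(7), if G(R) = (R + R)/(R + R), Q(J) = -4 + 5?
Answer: -41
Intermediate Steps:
Q(J) = 1
G(R) = 1 (G(R) = (2*R)/((2*R)) = (2*R)*(1/(2*R)) = 1)
Q(-1) - 42*G(7) = 1 - 42*1 = 1 - 42 = -41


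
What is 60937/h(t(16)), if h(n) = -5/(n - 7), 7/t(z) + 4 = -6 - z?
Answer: 11517093/130 ≈ 88593.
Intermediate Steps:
t(z) = 7/(-10 - z) (t(z) = 7/(-4 + (-6 - z)) = 7/(-10 - z))
h(n) = -5/(-7 + n)
60937/h(t(16)) = 60937/((-5/(-7 - 7/(10 + 16)))) = 60937/((-5/(-7 - 7/26))) = 60937/((-5/(-189/26))) = 60937/((-5*(-26/189))) = 60937/(130/189) = 60937*(189/130) = 11517093/130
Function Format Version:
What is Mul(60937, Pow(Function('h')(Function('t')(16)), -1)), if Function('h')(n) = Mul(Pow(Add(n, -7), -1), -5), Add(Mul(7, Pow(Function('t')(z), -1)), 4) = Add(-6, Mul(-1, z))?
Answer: Rational(11517093, 130) ≈ 88593.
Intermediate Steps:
Function('t')(z) = Mul(7, Pow(Add(-10, Mul(-1, z)), -1)) (Function('t')(z) = Mul(7, Pow(Add(-4, Add(-6, Mul(-1, z))), -1)) = Mul(7, Pow(Add(-10, Mul(-1, z)), -1)))
Function('h')(n) = Mul(-5, Pow(Add(-7, n), -1)) (Function('h')(n) = Mul(Pow(Add(-7, n), -1), -5) = Mul(-5, Pow(Add(-7, n), -1)))
Mul(60937, Pow(Function('h')(Function('t')(16)), -1)) = Mul(60937, Pow(Mul(-5, Pow(Add(-7, Mul(-7, Pow(Add(10, 16), -1))), -1)), -1)) = Mul(60937, Pow(Mul(-5, Pow(Add(-7, Mul(-7, Pow(26, -1))), -1)), -1)) = Mul(60937, Pow(Mul(-5, Pow(Add(-7, Mul(-7, Rational(1, 26))), -1)), -1)) = Mul(60937, Pow(Mul(-5, Pow(Add(-7, Rational(-7, 26)), -1)), -1)) = Mul(60937, Pow(Mul(-5, Pow(Rational(-189, 26), -1)), -1)) = Mul(60937, Pow(Mul(-5, Rational(-26, 189)), -1)) = Mul(60937, Pow(Rational(130, 189), -1)) = Mul(60937, Rational(189, 130)) = Rational(11517093, 130)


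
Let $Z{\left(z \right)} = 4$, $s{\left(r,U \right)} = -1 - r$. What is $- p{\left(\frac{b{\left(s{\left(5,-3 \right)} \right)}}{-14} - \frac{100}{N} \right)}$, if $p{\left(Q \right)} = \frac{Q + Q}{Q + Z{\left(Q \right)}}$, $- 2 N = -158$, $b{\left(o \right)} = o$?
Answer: $\frac{926}{1749} \approx 0.52945$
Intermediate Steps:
$N = 79$ ($N = \left(- \frac{1}{2}\right) \left(-158\right) = 79$)
$p{\left(Q \right)} = \frac{2 Q}{4 + Q}$ ($p{\left(Q \right)} = \frac{Q + Q}{Q + 4} = \frac{2 Q}{4 + Q}$)
$- p{\left(\frac{b{\left(s{\left(5,-3 \right)} \right)}}{-14} - \frac{100}{N} \right)} = - \frac{2 \left(\frac{-1 - 5}{-14} - \frac{100}{79}\right)}{4 - \left(\frac{100}{79} - \frac{-1 - 5}{-14}\right)} = - \frac{2 \left(\left(-1 - 5\right) \left(- \frac{1}{14}\right) - \frac{100}{79}\right)}{4 - \left(\frac{100}{79} - \left(-1 - 5\right) \left(- \frac{1}{14}\right)\right)} = - \frac{2 \left(\left(-6\right) \left(- \frac{1}{14}\right) - \frac{100}{79}\right)}{4 - \frac{463}{553}} = - \frac{2 \left(\frac{3}{7} - \frac{100}{79}\right)}{4 + \left(\frac{3}{7} - \frac{100}{79}\right)} = - \frac{2 \left(-463\right)}{553 \left(4 - \frac{463}{553}\right)} = - \frac{2 \left(-463\right)}{553 \cdot \frac{1749}{553}} = - \frac{2 \left(-463\right) 553}{553 \cdot 1749} = \left(-1\right) \left(- \frac{926}{1749}\right) = \frac{926}{1749}$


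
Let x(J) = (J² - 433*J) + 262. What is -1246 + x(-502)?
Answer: 468386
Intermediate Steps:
x(J) = 262 + J² - 433*J
-1246 + x(-502) = -1246 + (262 + (-502)² - 433*(-502)) = -1246 + (262 + 252004 + 217366) = -1246 + 469632 = 468386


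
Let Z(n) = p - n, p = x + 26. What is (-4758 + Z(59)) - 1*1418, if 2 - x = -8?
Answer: -6199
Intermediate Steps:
x = 10 (x = 2 - 1*(-8) = 2 + 8 = 10)
p = 36 (p = 10 + 26 = 36)
Z(n) = 36 - n
(-4758 + Z(59)) - 1*1418 = (-4758 + (36 - 1*59)) - 1*1418 = (-4758 + (36 - 59)) - 1418 = (-4758 - 23) - 1418 = -4781 - 1418 = -6199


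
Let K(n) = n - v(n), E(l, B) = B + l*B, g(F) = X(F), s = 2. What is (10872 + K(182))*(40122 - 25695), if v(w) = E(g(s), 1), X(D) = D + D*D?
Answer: 159375069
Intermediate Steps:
X(D) = D + D**2
g(F) = F*(1 + F)
E(l, B) = B + B*l
v(w) = 7 (v(w) = 1*(1 + 2*(1 + 2)) = 1*(1 + 2*3) = 1*(1 + 6) = 1*7 = 7)
K(n) = -7 + n (K(n) = n - 1*7 = n - 7 = -7 + n)
(10872 + K(182))*(40122 - 25695) = (10872 + (-7 + 182))*(40122 - 25695) = (10872 + 175)*14427 = 11047*14427 = 159375069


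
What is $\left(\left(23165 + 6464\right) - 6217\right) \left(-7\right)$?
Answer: $-163884$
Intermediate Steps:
$\left(\left(23165 + 6464\right) - 6217\right) \left(-7\right) = \left(29629 - 6217\right) \left(-7\right) = 23412 \left(-7\right) = -163884$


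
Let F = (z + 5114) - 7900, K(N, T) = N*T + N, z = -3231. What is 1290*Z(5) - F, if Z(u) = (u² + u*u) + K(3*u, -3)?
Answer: 31817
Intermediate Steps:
K(N, T) = N + N*T
F = -6017 (F = (-3231 + 5114) - 7900 = 1883 - 7900 = -6017)
Z(u) = -6*u + 2*u² (Z(u) = (u² + u*u) + (3*u)*(1 - 3) = (u² + u²) + (3*u)*(-2) = 2*u² - 6*u = -6*u + 2*u²)
1290*Z(5) - F = 1290*(2*5*(-3 + 5)) - 1*(-6017) = 1290*(2*5*2) + 6017 = 1290*20 + 6017 = 25800 + 6017 = 31817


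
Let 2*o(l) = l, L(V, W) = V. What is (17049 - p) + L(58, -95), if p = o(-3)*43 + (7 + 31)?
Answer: 34267/2 ≈ 17134.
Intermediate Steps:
o(l) = l/2
p = -53/2 (p = ((1/2)*(-3))*43 + (7 + 31) = -3/2*43 + 38 = -129/2 + 38 = -53/2 ≈ -26.500)
(17049 - p) + L(58, -95) = (17049 - 1*(-53/2)) + 58 = (17049 + 53/2) + 58 = 34151/2 + 58 = 34267/2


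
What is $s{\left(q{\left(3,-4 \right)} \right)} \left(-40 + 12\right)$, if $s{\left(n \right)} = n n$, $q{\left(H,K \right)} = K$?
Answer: $-448$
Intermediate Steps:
$s{\left(n \right)} = n^{2}$
$s{\left(q{\left(3,-4 \right)} \right)} \left(-40 + 12\right) = \left(-4\right)^{2} \left(-40 + 12\right) = 16 \left(-28\right) = -448$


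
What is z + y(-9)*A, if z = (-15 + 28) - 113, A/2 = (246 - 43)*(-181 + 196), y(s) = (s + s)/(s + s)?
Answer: 5990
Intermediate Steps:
y(s) = 1 (y(s) = (2*s)/((2*s)) = (2*s)*(1/(2*s)) = 1)
A = 6090 (A = 2*((246 - 43)*(-181 + 196)) = 2*(203*15) = 2*3045 = 6090)
z = -100 (z = 13 - 113 = -100)
z + y(-9)*A = -100 + 1*6090 = -100 + 6090 = 5990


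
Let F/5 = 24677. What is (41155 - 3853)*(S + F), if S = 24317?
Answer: 5509580004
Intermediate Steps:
F = 123385 (F = 5*24677 = 123385)
(41155 - 3853)*(S + F) = (41155 - 3853)*(24317 + 123385) = 37302*147702 = 5509580004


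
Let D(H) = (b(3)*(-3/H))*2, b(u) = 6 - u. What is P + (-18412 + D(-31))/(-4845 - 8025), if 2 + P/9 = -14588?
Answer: -26194089973/199485 ≈ -1.3131e+5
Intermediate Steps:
D(H) = -18/H (D(H) = ((6 - 1*3)*(-3/H))*2 = ((6 - 3)*(-3/H))*2 = (3*(-3/H))*2 = -9/H*2 = -18/H)
P = -131310 (P = -18 + 9*(-14588) = -18 - 131292 = -131310)
P + (-18412 + D(-31))/(-4845 - 8025) = -131310 + (-18412 - 18/(-31))/(-4845 - 8025) = -131310 + (-18412 - 18*(-1/31))/(-12870) = -131310 + (-18412 + 18/31)*(-1/12870) = -131310 - 570754/31*(-1/12870) = -131310 + 285377/199485 = -26194089973/199485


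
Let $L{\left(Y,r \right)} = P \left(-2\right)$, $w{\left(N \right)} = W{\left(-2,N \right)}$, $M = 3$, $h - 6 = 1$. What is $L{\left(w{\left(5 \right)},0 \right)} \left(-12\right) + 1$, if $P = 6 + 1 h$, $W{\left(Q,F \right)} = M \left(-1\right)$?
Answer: $313$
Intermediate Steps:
$h = 7$ ($h = 6 + 1 = 7$)
$W{\left(Q,F \right)} = -3$ ($W{\left(Q,F \right)} = 3 \left(-1\right) = -3$)
$w{\left(N \right)} = -3$
$P = 13$ ($P = 6 + 1 \cdot 7 = 6 + 7 = 13$)
$L{\left(Y,r \right)} = -26$ ($L{\left(Y,r \right)} = 13 \left(-2\right) = -26$)
$L{\left(w{\left(5 \right)},0 \right)} \left(-12\right) + 1 = \left(-26\right) \left(-12\right) + 1 = 312 + 1 = 313$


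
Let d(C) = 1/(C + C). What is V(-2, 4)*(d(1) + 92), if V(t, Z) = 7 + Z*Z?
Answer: 4255/2 ≈ 2127.5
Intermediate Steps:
V(t, Z) = 7 + Z²
d(C) = 1/(2*C)
V(-2, 4)*(d(1) + 92) = (7 + 4²)*((½)/1 + 92) = (7 + 16)*((½)*1 + 92) = 23*(½ + 92) = 23*(185/2) = 4255/2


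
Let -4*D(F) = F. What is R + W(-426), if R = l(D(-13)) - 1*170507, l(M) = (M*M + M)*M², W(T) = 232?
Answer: -43553051/256 ≈ -1.7013e+5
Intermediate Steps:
D(F) = -F/4
l(M) = M²*(M + M²) (l(M) = (M² + M)*M² = (M + M²)*M² = M²*(M + M²))
R = -43612443/256 (R = (-¼*(-13))³*(1 - ¼*(-13)) - 1*170507 = (13/4)³*(1 + 13/4) - 170507 = (2197/64)*(17/4) - 170507 = 37349/256 - 170507 = -43612443/256 ≈ -1.7036e+5)
R + W(-426) = -43612443/256 + 232 = -43553051/256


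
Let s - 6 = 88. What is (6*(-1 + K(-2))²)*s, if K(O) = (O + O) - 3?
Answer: 36096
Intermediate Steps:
s = 94 (s = 6 + 88 = 94)
K(O) = -3 + 2*O (K(O) = 2*O - 3 = -3 + 2*O)
(6*(-1 + K(-2))²)*s = (6*(-1 + (-3 + 2*(-2)))²)*94 = (6*(-1 + (-3 - 4))²)*94 = (6*(-1 - 7)²)*94 = (6*(-8)²)*94 = (6*64)*94 = 384*94 = 36096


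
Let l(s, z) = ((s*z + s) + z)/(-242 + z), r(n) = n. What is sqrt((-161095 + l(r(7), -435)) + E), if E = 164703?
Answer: sqrt(1656002253)/677 ≈ 60.109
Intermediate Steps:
l(s, z) = (s + z + s*z)/(-242 + z) (l(s, z) = ((s + s*z) + z)/(-242 + z) = (s + z + s*z)/(-242 + z))
sqrt((-161095 + l(r(7), -435)) + E) = sqrt((-161095 + (7 - 435 + 7*(-435))/(-242 - 435)) + 164703) = sqrt((-161095 + (7 - 435 - 3045)/(-677)) + 164703) = sqrt((-161095 - 1/677*(-3473)) + 164703) = sqrt((-161095 + 3473/677) + 164703) = sqrt(-109057842/677 + 164703) = sqrt(2446089/677) = sqrt(1656002253)/677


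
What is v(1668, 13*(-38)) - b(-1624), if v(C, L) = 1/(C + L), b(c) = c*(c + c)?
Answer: -6192558847/1174 ≈ -5.2748e+6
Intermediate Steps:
b(c) = 2*c**2 (b(c) = c*(2*c) = 2*c**2)
v(1668, 13*(-38)) - b(-1624) = 1/(1668 + 13*(-38)) - 2*(-1624)**2 = 1/(1668 - 494) - 2*2637376 = 1/1174 - 1*5274752 = 1/1174 - 5274752 = -6192558847/1174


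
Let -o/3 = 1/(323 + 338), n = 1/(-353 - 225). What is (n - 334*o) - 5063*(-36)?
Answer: 69637526039/382058 ≈ 1.8227e+5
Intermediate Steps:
n = -1/578 (n = 1/(-578) = -1/578 ≈ -0.0017301)
o = -3/661 (o = -3/(323 + 338) = -3/661 ≈ -0.0045386)
(n - 334*o) - 5063*(-36) = (-1/578 - 334*(-3/661)) - 5063*(-36) = (-1/578 + 1002/661) - 1*(-182268) = 578495/382058 + 182268 = 69637526039/382058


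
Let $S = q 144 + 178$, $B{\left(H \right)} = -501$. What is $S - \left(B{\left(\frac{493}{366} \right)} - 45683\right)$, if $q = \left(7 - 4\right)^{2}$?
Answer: $47658$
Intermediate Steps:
$q = 9$ ($q = 3^{2} = 9$)
$S = 1474$ ($S = 9 \cdot 144 + 178 = 1296 + 178 = 1474$)
$S - \left(B{\left(\frac{493}{366} \right)} - 45683\right) = 1474 - \left(-501 - 45683\right) = 1474 - -46184 = 1474 + 46184 = 47658$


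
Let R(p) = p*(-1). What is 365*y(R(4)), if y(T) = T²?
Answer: 5840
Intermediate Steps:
R(p) = -p
365*y(R(4)) = 365*(-1*4)² = 365*(-4)² = 365*16 = 5840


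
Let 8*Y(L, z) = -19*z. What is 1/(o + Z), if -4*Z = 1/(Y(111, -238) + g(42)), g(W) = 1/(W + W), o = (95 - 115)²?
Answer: 47482/18992779 ≈ 0.0025000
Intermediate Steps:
o = 400 (o = (-20)² = 400)
Y(L, z) = -19*z/8 (Y(L, z) = (-19*z)/8 = -19*z/8)
g(W) = 1/(2*W)
Z = -21/47482 (Z = -1/(4*(-19/8*(-238) + (½)/42)) = -1/(4*(2261/4 + (½)*(1/42))) = -1/(4*(2261/4 + 1/84)) = -1/(4*23741/42) = -¼*42/23741 = -21/47482 ≈ -0.00044227)
1/(o + Z) = 1/(400 - 21/47482) = 1/(18992779/47482) = 47482/18992779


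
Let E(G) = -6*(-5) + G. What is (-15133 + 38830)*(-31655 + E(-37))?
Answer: -750294414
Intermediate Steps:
E(G) = 30 + G
(-15133 + 38830)*(-31655 + E(-37)) = (-15133 + 38830)*(-31655 + (30 - 37)) = 23697*(-31655 - 7) = 23697*(-31662) = -750294414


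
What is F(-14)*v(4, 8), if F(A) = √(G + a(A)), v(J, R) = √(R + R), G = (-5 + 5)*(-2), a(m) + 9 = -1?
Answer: 4*I*√10 ≈ 12.649*I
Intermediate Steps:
a(m) = -10 (a(m) = -9 - 1 = -10)
G = 0 (G = 0*(-2) = 0)
v(J, R) = √2*√R (v(J, R) = √(2*R) = √2*√R)
F(A) = I*√10 (F(A) = √(0 - 10) = √(-10) = I*√10)
F(-14)*v(4, 8) = (I*√10)*(√2*√8) = (I*√10)*(√2*(2*√2)) = (I*√10)*4 = 4*I*√10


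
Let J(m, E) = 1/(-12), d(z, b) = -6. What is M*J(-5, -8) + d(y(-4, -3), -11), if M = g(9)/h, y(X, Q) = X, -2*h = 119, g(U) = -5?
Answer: -4289/714 ≈ -6.0070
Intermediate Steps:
h = -119/2 (h = -½*119 = -119/2 ≈ -59.500)
J(m, E) = -1/12
M = 10/119 (M = -5/(-119/2) = -5*(-2/119) = 10/119 ≈ 0.084034)
M*J(-5, -8) + d(y(-4, -3), -11) = (10/119)*(-1/12) - 6 = -5/714 - 6 = -4289/714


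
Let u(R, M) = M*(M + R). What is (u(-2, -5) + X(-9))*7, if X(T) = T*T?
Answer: 812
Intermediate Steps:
X(T) = T²
(u(-2, -5) + X(-9))*7 = (-5*(-5 - 2) + (-9)²)*7 = (-5*(-7) + 81)*7 = (35 + 81)*7 = 116*7 = 812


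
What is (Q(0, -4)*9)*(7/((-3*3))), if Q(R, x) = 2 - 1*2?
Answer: 0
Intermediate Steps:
Q(R, x) = 0 (Q(R, x) = 2 - 2 = 0)
(Q(0, -4)*9)*(7/((-3*3))) = (0*9)*(7/((-3*3))) = 0*(7/(-9)) = 0*(7*(-⅑)) = 0*(-7/9) = 0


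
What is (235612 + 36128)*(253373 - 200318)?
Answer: 14417165700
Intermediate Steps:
(235612 + 36128)*(253373 - 200318) = 271740*53055 = 14417165700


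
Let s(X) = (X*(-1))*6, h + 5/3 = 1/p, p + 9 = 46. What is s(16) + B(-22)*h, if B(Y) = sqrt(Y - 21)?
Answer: -96 - 182*I*sqrt(43)/111 ≈ -96.0 - 10.752*I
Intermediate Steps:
p = 37 (p = -9 + 46 = 37)
h = -182/111 (h = -5/3 + 1/37 = -182/111 ≈ -1.6396)
B(Y) = sqrt(-21 + Y)
s(X) = -6*X (s(X) = -X*6 = -6*X)
s(16) + B(-22)*h = -6*16 + sqrt(-21 - 22)*(-182/111) = -96 + sqrt(-43)*(-182/111) = -96 + (I*sqrt(43))*(-182/111) = -96 - 182*I*sqrt(43)/111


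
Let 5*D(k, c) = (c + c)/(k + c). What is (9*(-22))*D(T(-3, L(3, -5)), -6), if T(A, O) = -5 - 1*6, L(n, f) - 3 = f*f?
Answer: -2376/85 ≈ -27.953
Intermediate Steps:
L(n, f) = 3 + f² (L(n, f) = 3 + f*f = 3 + f²)
T(A, O) = -11 (T(A, O) = -5 - 6 = -11)
D(k, c) = 2*c/(5*(c + k)) (D(k, c) = ((c + c)/(k + c))/5 = ((2*c)/(c + k))/5 = (2*c/(c + k))/5 = 2*c/(5*(c + k)))
(9*(-22))*D(T(-3, L(3, -5)), -6) = (9*(-22))*((⅖)*(-6)/(-6 - 11)) = -396*(-6)/(5*(-17)) = -396*(-6)*(-1)/(5*17) = -198*12/85 = -2376/85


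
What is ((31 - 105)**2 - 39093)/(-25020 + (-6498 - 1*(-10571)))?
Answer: 33617/20947 ≈ 1.6049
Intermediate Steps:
((31 - 105)**2 - 39093)/(-25020 + (-6498 - 1*(-10571))) = ((-74)**2 - 39093)/(-25020 + (-6498 + 10571)) = (5476 - 39093)/(-25020 + 4073) = -33617/(-20947) = -33617*(-1/20947) = 33617/20947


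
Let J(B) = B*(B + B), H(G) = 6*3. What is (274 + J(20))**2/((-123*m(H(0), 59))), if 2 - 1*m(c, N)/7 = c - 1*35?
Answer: -384492/5453 ≈ -70.510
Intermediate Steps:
H(G) = 18
m(c, N) = 259 - 7*c (m(c, N) = 14 - 7*(c - 1*35) = 14 - 7*(c - 35) = 14 - 7*(-35 + c) = 14 + (245 - 7*c) = 259 - 7*c)
J(B) = 2*B**2 (J(B) = B*(2*B) = 2*B**2)
(274 + J(20))**2/((-123*m(H(0), 59))) = (274 + 2*20**2)**2/((-123*(259 - 7*18))) = (274 + 2*400)**2/((-123*(259 - 126))) = (274 + 800)**2/((-123*133)) = 1074**2/(-16359) = 1153476*(-1/16359) = -384492/5453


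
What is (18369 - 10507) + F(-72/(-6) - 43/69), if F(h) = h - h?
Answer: 7862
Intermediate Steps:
F(h) = 0
(18369 - 10507) + F(-72/(-6) - 43/69) = (18369 - 10507) + 0 = 7862 + 0 = 7862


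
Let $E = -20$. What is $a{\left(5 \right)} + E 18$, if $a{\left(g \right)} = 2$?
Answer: $-358$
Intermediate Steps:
$a{\left(5 \right)} + E 18 = 2 - 360 = -358$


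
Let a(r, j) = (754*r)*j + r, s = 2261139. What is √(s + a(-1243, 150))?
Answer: 2*I*√34580851 ≈ 11761.0*I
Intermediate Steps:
a(r, j) = r + 754*j*r (a(r, j) = 754*j*r + r = r + 754*j*r)
√(s + a(-1243, 150)) = √(2261139 - 1243*(1 + 754*150)) = √(2261139 - 1243*(1 + 113100)) = √(2261139 - 1243*113101) = √(2261139 - 140584543) = √(-138323404) = 2*I*√34580851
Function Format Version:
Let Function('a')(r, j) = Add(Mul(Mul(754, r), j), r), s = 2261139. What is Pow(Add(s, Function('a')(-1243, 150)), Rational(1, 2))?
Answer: Mul(2, I, Pow(34580851, Rational(1, 2))) ≈ Mul(11761., I)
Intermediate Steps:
Function('a')(r, j) = Add(r, Mul(754, j, r)) (Function('a')(r, j) = Add(Mul(754, j, r), r) = Add(r, Mul(754, j, r)))
Pow(Add(s, Function('a')(-1243, 150)), Rational(1, 2)) = Pow(Add(2261139, Mul(-1243, Add(1, Mul(754, 150)))), Rational(1, 2)) = Pow(Add(2261139, Mul(-1243, Add(1, 113100))), Rational(1, 2)) = Pow(Add(2261139, Mul(-1243, 113101)), Rational(1, 2)) = Pow(Add(2261139, -140584543), Rational(1, 2)) = Pow(-138323404, Rational(1, 2)) = Mul(2, I, Pow(34580851, Rational(1, 2)))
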